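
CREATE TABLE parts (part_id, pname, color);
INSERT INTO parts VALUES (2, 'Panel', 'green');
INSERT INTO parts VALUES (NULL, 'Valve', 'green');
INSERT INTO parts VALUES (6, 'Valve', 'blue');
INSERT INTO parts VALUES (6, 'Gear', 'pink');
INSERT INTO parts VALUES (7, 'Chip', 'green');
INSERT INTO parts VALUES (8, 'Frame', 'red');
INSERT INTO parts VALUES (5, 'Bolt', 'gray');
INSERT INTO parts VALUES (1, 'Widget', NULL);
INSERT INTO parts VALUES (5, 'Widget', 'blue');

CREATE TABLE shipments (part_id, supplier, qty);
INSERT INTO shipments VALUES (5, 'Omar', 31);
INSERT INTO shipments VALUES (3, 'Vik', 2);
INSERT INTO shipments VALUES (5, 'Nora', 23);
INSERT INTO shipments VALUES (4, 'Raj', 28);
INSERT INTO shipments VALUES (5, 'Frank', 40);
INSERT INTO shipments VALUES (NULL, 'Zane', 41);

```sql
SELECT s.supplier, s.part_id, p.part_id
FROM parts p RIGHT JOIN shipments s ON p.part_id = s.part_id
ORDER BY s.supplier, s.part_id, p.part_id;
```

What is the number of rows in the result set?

9

RIGHT JOIN keeps every row from `shipments`; unmatched rows get NULL for `parts`'s columns.
Matching on p.part_id = s.part_id. A NULL in a compared column never satisfies the condition.
Matched pairs: 6; unmatched s rows kept: 3.
Total: 6 matched + 3 padded = 9 rows.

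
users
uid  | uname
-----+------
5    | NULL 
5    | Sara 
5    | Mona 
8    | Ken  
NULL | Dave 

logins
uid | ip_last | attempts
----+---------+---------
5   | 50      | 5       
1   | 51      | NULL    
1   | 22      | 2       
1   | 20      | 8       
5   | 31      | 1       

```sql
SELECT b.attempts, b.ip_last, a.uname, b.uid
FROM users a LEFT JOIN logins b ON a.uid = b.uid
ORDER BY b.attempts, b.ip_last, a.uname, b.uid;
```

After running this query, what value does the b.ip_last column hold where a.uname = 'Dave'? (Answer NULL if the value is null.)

NULL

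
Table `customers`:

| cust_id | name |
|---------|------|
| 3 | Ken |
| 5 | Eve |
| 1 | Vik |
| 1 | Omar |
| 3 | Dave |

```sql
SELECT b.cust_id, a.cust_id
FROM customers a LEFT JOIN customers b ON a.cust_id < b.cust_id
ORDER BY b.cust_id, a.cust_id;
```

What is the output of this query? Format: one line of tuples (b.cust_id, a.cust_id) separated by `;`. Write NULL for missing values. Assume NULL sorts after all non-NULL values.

(3, 1); (3, 1); (3, 1); (3, 1); (5, 1); (5, 1); (5, 3); (5, 3); (NULL, 5)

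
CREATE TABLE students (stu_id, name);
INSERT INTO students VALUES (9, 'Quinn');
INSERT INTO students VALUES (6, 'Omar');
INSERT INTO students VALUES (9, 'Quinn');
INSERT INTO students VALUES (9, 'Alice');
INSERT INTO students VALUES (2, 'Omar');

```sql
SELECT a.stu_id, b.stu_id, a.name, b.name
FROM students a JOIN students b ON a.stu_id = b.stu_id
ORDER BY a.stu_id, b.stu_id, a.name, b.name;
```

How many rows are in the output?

INNER JOIN keeps only pairs where the ON condition holds.
Matching on a.stu_id = b.stu_id.
- a[0] stu_id=9 → 3 match(es) in b → 3 row(s).
- a[1] stu_id=6 → 1 match(es) in b → 1 row(s).
- a[2] stu_id=9 → 3 match(es) in b → 3 row(s).
- a[3] stu_id=9 → 3 match(es) in b → 3 row(s).
- a[4] stu_id=2 → 1 match(es) in b → 1 row(s).
Total: 11 rows.

11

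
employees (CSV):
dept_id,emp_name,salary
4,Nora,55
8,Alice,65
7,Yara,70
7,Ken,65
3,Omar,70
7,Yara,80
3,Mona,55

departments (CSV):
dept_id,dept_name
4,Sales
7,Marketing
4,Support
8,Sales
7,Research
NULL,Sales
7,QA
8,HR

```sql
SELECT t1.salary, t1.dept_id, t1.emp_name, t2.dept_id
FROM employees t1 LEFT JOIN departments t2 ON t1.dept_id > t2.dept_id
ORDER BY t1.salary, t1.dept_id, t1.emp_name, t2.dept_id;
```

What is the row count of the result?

14

LEFT JOIN keeps every row from `employees`; unmatched rows get NULL for `departments`'s columns.
Matching on t1.dept_id > t2.dept_id. A NULL in a compared column never satisfies the condition.
Matched pairs: 11; unmatched t1 rows kept: 3.
Total: 11 matched + 3 padded = 14 rows.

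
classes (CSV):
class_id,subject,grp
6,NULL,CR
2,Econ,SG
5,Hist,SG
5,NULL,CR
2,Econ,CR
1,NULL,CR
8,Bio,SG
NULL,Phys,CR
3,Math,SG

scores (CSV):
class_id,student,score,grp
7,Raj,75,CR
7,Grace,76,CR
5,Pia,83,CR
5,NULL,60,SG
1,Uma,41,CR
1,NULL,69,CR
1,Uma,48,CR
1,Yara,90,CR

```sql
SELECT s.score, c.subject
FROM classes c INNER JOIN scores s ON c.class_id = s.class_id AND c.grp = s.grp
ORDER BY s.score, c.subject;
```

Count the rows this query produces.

INNER JOIN keeps only pairs where the ON condition holds.
Matching on c.class_id = s.class_id AND c.grp = s.grp. A NULL in a compared column never satisfies the condition.
- class_id=6, grp=CR: no matching s row, dropped.
- class_id=2, grp=SG: no matching s row, dropped.
- class_id=5, grp=SG: 1 matching s row(s), so 1 row(s) emitted.
- class_id=5, grp=CR: 1 matching s row(s), so 1 row(s) emitted.
- class_id=2, grp=CR: no matching s row, dropped.
- class_id=1, grp=CR: 4 matching s row(s), so 4 row(s) emitted.
- class_id=8, grp=SG: no matching s row, dropped.
- class_id=NULL, grp=CR: no matching s row, dropped.
- class_id=3, grp=SG: no matching s row, dropped.
Total: 6 rows.

6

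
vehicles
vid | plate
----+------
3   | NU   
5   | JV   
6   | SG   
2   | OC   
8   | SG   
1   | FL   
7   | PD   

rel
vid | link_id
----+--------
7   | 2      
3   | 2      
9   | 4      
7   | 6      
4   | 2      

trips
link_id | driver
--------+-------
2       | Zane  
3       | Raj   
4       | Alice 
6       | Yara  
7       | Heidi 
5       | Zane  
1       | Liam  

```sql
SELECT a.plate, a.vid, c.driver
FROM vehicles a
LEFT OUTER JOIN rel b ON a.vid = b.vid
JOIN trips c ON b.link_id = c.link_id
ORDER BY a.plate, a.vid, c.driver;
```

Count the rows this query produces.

Joins associate left-to-right: vehicles LEFT JOIN rel on vid gives 8 intermediate row(s).
Then INNER JOIN `trips c` on link_id: keep only rows whose b.link_id appears in c.
Result: 3 row(s).

3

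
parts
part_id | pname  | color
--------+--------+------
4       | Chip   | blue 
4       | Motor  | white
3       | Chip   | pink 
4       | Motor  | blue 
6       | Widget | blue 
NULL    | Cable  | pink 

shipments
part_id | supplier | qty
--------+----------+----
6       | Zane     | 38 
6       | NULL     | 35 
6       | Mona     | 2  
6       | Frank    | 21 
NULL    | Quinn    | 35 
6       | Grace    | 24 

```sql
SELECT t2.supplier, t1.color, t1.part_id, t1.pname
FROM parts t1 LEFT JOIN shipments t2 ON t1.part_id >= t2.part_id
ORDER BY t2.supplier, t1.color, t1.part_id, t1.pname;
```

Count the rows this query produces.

10

LEFT JOIN keeps every row from `parts`; unmatched rows get NULL for `shipments`'s columns.
Matching on t1.part_id >= t2.part_id. A NULL in a compared column never satisfies the condition.
Matched pairs: 5; unmatched t1 rows kept: 5.
Total: 5 matched + 5 padded = 10 rows.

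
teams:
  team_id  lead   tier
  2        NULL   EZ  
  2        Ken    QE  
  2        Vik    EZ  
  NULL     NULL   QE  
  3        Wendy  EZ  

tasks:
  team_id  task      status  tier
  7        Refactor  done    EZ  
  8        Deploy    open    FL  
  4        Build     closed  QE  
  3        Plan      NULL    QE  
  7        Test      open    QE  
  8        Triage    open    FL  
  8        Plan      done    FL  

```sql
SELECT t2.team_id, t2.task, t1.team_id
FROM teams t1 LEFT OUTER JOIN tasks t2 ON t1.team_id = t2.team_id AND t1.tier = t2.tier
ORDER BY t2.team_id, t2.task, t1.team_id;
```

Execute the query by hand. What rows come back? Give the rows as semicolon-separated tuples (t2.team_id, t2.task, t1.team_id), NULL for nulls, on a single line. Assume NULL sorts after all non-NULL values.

(NULL, NULL, 2); (NULL, NULL, 2); (NULL, NULL, 2); (NULL, NULL, 3); (NULL, NULL, NULL)

LEFT JOIN keeps every row from `teams`; unmatched rows get NULL for `tasks`'s columns.
Matching on t1.team_id = t2.team_id AND t1.tier = t2.tier. A NULL in a compared column never satisfies the condition.
Matched pairs: 0; unmatched t1 rows kept: 5.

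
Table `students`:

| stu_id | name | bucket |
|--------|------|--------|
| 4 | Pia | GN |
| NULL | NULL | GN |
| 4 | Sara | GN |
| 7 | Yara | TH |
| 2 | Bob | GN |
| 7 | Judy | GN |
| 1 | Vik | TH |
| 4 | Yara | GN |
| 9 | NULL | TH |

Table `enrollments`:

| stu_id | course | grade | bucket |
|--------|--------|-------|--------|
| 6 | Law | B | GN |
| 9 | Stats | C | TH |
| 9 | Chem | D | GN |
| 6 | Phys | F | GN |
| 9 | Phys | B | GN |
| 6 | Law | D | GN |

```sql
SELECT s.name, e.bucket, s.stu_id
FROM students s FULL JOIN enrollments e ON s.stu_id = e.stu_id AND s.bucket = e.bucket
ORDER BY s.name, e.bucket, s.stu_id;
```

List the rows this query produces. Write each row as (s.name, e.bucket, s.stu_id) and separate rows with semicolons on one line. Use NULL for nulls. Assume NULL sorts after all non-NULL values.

FULL OUTER JOIN keeps every row from both sides; unmatched rows get NULL for the other side's columns.
Matching on s.stu_id = e.stu_id AND s.bucket = e.bucket. A NULL in a compared column never satisfies the condition.
- stu_id=4, bucket=GN: no e row matches, row kept with e columns NULL.
- stu_id=NULL, bucket=GN: no e row matches, row kept with e columns NULL.
- stu_id=4, bucket=GN: no e row matches, row kept with e columns NULL.
- stu_id=7, bucket=TH: no e row matches, row kept with e columns NULL.
- stu_id=2, bucket=GN: no e row matches, row kept with e columns NULL.
- stu_id=7, bucket=GN: no e row matches, row kept with e columns NULL.
- stu_id=1, bucket=TH: no e row matches, row kept with e columns NULL.
- stu_id=4, bucket=GN: no e row matches, row kept with e columns NULL.
- stu_id=9, bucket=TH: 1 matching e row(s), so 1 row(s) emitted.
- 5 row(s) from e found no s partner → padded with NULL.

(Bob, NULL, 2); (Judy, NULL, 7); (Pia, NULL, 4); (Sara, NULL, 4); (Vik, NULL, 1); (Yara, NULL, 4); (Yara, NULL, 7); (NULL, GN, NULL); (NULL, GN, NULL); (NULL, GN, NULL); (NULL, GN, NULL); (NULL, GN, NULL); (NULL, TH, 9); (NULL, NULL, NULL)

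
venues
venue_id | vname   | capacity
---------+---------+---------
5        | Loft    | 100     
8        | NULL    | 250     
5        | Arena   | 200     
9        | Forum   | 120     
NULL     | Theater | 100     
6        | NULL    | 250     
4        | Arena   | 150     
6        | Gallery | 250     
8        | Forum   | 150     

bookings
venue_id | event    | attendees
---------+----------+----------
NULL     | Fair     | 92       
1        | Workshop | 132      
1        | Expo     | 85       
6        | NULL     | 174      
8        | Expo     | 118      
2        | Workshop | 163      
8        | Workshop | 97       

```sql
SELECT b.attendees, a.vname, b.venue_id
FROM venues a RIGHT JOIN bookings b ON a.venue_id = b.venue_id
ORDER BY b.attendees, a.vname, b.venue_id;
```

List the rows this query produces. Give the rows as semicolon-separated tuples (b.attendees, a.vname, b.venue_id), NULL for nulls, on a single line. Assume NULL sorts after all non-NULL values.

(85, NULL, 1); (92, NULL, NULL); (97, Forum, 8); (97, NULL, 8); (118, Forum, 8); (118, NULL, 8); (132, NULL, 1); (163, NULL, 2); (174, Gallery, 6); (174, NULL, 6)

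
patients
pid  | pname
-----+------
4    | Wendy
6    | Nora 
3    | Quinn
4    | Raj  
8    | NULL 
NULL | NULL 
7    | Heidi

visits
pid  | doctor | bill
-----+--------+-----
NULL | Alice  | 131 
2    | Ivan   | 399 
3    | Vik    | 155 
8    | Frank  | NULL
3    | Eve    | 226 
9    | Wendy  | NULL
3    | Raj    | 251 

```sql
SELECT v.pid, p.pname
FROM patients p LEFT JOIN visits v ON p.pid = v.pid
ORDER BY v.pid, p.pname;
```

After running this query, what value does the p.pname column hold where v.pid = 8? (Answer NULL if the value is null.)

NULL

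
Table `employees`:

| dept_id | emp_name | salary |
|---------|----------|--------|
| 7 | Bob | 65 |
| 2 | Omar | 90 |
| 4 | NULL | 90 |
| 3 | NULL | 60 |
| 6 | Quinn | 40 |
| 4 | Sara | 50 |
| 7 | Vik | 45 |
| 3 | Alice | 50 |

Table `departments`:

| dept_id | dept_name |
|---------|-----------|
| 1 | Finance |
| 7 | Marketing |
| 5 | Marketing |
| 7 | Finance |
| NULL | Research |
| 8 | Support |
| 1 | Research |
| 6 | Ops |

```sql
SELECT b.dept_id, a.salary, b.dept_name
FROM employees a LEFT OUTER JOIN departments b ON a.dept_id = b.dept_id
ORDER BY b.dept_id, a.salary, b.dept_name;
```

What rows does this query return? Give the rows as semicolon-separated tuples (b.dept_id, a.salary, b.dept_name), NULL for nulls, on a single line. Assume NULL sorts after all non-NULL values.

(6, 40, Ops); (7, 45, Finance); (7, 45, Marketing); (7, 65, Finance); (7, 65, Marketing); (NULL, 50, NULL); (NULL, 50, NULL); (NULL, 60, NULL); (NULL, 90, NULL); (NULL, 90, NULL)

LEFT JOIN keeps every row from `employees`; unmatched rows get NULL for `departments`'s columns.
Matching on a.dept_id = b.dept_id. A NULL in a compared column never satisfies the condition.
Matched pairs: 5; unmatched a rows kept: 5.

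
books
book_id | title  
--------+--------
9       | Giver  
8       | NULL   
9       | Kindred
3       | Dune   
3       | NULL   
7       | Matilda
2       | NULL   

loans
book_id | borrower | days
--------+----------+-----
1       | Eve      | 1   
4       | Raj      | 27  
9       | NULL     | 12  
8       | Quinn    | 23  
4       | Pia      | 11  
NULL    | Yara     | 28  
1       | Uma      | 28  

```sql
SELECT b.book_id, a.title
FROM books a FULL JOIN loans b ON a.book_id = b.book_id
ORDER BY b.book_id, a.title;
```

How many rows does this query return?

FULL OUTER JOIN keeps every row from both sides; unmatched rows get NULL for the other side's columns.
Matching on a.book_id = b.book_id. A NULL in a compared column never satisfies the condition.
- a (book_id=9) pairs with 1 row(s) of b.
- a (book_id=8) pairs with 1 row(s) of b.
- a (book_id=9) pairs with 1 row(s) of b.
- a (book_id=3) has no partner → padded with NULL.
- a (book_id=3) has no partner → padded with NULL.
- a (book_id=7) has no partner → padded with NULL.
- a (book_id=2) has no partner → padded with NULL.
- 5 b row(s) had no a match → kept, a columns NULL.
Total: 3 matched + 9 padded = 12 rows.

12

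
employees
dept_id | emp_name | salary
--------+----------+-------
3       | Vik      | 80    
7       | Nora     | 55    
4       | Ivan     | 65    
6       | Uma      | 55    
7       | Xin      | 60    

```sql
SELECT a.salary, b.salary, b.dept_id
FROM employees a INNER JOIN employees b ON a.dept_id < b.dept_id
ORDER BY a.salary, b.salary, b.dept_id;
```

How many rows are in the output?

9

INNER JOIN keeps only pairs where the ON condition holds.
Matching on a.dept_id < b.dept_id.
- a[0] dept_id=3 → 4 match(es) in b → 4 row(s).
- a[1] dept_id=7 → no match; dropped.
- a[2] dept_id=4 → 3 match(es) in b → 3 row(s).
- a[3] dept_id=6 → 2 match(es) in b → 2 row(s).
- a[4] dept_id=7 → no match; dropped.
Total: 9 rows.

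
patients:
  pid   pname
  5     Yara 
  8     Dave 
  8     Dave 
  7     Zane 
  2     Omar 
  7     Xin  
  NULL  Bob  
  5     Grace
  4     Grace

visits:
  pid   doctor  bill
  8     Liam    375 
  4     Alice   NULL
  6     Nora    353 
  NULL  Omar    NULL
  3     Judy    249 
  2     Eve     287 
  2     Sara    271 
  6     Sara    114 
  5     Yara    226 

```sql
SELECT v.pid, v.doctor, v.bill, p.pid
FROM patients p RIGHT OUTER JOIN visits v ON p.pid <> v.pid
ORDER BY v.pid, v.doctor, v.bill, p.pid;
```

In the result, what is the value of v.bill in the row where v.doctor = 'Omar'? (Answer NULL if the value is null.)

NULL

RIGHT JOIN keeps every row from `visits`; unmatched rows get NULL for `patients`'s columns.
Matching on p.pid <> v.pid. A NULL in a compared column never satisfies the condition.
Matched pairs: 57; unmatched v rows kept: 1.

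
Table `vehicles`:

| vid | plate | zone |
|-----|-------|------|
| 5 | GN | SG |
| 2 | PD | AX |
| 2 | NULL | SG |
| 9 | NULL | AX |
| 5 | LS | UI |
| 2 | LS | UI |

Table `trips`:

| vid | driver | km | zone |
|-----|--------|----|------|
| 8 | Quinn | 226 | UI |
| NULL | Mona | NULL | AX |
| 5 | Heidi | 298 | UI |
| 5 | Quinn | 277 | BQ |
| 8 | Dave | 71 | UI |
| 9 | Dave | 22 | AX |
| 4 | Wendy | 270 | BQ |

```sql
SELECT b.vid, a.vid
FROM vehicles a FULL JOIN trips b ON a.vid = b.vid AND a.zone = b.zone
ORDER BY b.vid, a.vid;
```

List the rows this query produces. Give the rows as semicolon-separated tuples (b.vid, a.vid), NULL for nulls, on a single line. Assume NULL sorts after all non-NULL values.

FULL OUTER JOIN keeps every row from both sides; unmatched rows get NULL for the other side's columns.
Matching on a.vid = b.vid AND a.zone = b.zone. A NULL in a compared column never satisfies the condition.
- a[0] vid=5, zone=SG → no match; kept with NULLs on the b side.
- a[1] vid=2, zone=AX → no match; kept with NULLs on the b side.
- a[2] vid=2, zone=SG → no match; kept with NULLs on the b side.
- a[3] vid=9, zone=AX → 1 match(es) in b → 1 row(s).
- a[4] vid=5, zone=UI → 1 match(es) in b → 1 row(s).
- a[5] vid=2, zone=UI → no match; kept with NULLs on the b side.
- plus 5 unmatched b row(s), each kept with NULL a columns.

(4, NULL); (5, 5); (5, NULL); (8, NULL); (8, NULL); (9, 9); (NULL, 2); (NULL, 2); (NULL, 2); (NULL, 5); (NULL, NULL)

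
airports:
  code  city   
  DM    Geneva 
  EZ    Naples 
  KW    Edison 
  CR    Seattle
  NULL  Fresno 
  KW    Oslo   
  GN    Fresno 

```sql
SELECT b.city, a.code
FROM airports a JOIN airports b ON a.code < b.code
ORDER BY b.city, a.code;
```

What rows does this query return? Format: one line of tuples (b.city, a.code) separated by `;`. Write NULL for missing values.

INNER JOIN keeps only pairs where the ON condition holds.
Matching on a.code < b.code. A NULL in a compared column never satisfies the condition.
- a (code=DM) pairs with 4 row(s) of b.
- a (code=EZ) pairs with 3 row(s) of b.
- a (code=KW) has no partner → excluded.
- a (code=CR) pairs with 5 row(s) of b.
- a (code=NULL) has no partner → excluded.
- a (code=KW) has no partner → excluded.
- a (code=GN) pairs with 2 row(s) of b.

(Edison, CR); (Edison, DM); (Edison, EZ); (Edison, GN); (Fresno, CR); (Fresno, DM); (Fresno, EZ); (Geneva, CR); (Naples, CR); (Naples, DM); (Oslo, CR); (Oslo, DM); (Oslo, EZ); (Oslo, GN)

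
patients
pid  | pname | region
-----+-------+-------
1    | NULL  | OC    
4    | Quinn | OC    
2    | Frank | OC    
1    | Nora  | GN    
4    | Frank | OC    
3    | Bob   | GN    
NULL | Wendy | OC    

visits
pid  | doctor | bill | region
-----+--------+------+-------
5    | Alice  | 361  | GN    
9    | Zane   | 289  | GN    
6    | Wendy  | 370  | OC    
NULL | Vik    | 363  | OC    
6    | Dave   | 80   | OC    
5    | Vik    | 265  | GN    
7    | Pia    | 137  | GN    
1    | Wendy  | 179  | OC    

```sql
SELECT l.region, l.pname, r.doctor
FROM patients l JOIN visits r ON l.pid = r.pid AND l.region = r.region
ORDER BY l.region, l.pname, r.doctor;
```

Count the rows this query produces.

1

INNER JOIN keeps only pairs where the ON condition holds.
Matching on l.pid = r.pid AND l.region = r.region. A NULL in a compared column never satisfies the condition.
Matched pairs: 1.
Total: 1 rows.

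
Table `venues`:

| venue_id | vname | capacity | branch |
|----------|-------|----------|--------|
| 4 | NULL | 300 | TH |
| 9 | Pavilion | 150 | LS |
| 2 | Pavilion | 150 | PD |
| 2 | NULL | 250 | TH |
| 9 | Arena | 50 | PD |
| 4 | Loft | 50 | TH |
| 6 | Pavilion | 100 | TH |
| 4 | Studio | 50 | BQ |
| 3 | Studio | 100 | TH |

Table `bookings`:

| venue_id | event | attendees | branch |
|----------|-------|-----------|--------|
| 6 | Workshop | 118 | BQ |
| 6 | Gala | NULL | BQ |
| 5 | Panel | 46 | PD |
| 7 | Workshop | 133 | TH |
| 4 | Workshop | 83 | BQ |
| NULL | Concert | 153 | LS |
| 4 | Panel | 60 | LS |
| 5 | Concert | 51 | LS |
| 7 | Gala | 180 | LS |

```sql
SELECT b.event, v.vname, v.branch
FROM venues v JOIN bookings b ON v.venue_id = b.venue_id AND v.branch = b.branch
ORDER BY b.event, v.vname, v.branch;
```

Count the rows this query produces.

INNER JOIN keeps only pairs where the ON condition holds.
Matching on v.venue_id = b.venue_id AND v.branch = b.branch. A NULL in a compared column never satisfies the condition.
- v (venue_id=4, branch=TH) has no partner → excluded.
- v (venue_id=9, branch=LS) has no partner → excluded.
- v (venue_id=2, branch=PD) has no partner → excluded.
- v (venue_id=2, branch=TH) has no partner → excluded.
- v (venue_id=9, branch=PD) has no partner → excluded.
- v (venue_id=4, branch=TH) has no partner → excluded.
- v (venue_id=6, branch=TH) has no partner → excluded.
- v (venue_id=4, branch=BQ) pairs with 1 row(s) of b.
- v (venue_id=3, branch=TH) has no partner → excluded.
Total: 1 rows.

1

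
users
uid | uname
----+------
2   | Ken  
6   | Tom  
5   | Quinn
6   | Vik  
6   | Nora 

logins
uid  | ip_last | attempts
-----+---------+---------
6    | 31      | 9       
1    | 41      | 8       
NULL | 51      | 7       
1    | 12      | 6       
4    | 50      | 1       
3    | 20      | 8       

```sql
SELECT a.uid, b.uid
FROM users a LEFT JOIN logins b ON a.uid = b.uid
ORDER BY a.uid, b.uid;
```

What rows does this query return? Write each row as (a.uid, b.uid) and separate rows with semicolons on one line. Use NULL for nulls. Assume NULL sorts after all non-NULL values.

(2, NULL); (5, NULL); (6, 6); (6, 6); (6, 6)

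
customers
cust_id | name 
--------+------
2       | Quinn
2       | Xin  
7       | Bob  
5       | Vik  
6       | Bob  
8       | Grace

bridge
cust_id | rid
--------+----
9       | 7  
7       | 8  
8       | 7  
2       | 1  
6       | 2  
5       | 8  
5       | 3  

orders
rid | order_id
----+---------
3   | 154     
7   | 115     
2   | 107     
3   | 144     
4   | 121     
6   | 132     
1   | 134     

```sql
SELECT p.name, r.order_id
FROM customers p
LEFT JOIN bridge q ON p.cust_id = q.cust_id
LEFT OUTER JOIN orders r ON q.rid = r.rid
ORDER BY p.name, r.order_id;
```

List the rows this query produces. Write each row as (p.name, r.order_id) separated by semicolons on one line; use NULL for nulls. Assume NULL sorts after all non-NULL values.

(Bob, 107); (Bob, NULL); (Grace, 115); (Quinn, 134); (Vik, 144); (Vik, 154); (Vik, NULL); (Xin, 134)

Evaluate left to right. First `customers p LEFT JOIN bridge q` on cust_id: 7 row(s).
Then LEFT JOIN `orders r` on rid: each of those 7 rows is kept; rows whose q.rid has no match in r get NULL for r's columns.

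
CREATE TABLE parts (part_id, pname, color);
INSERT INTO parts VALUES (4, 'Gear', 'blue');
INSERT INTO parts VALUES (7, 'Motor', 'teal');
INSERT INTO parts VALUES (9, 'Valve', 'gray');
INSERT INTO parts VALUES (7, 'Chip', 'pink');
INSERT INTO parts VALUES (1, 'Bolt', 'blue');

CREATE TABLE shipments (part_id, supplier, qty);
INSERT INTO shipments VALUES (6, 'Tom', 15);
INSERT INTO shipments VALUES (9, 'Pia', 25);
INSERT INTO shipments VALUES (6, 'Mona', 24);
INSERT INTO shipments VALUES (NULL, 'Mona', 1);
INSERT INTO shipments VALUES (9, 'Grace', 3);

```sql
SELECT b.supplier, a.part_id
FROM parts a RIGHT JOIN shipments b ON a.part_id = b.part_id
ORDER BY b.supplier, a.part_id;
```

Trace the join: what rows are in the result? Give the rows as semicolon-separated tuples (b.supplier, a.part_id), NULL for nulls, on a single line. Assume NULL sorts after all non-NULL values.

RIGHT JOIN keeps every row from `shipments`; unmatched rows get NULL for `parts`'s columns.
Matching on a.part_id = b.part_id. A NULL in a compared column never satisfies the condition.
- part_id=4: no matching b row.
- part_id=7: no matching b row.
- part_id=9: 2 matching b row(s), so 2 row(s) emitted.
- part_id=7: no matching b row.
- part_id=1: no matching b row.
- 3 b row(s) had no a match → kept, a columns NULL.
After projecting and ordering:
b.supplier | a.part_id
Grace | 9
Mona | NULL
Mona | NULL
Pia | 9
Tom | NULL

(Grace, 9); (Mona, NULL); (Mona, NULL); (Pia, 9); (Tom, NULL)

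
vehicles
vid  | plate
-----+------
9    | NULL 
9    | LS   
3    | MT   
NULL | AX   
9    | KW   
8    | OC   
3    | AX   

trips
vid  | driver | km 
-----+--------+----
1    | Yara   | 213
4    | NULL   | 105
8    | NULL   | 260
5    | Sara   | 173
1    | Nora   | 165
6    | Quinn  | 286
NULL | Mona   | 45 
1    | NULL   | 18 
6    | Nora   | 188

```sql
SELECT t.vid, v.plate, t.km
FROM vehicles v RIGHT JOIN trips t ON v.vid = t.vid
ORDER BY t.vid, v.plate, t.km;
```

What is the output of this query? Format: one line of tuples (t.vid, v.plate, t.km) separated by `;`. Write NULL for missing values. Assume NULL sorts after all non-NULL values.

RIGHT JOIN keeps every row from `trips`; unmatched rows get NULL for `vehicles`'s columns.
Matching on v.vid = t.vid. A NULL in a compared column never satisfies the condition.
- v (vid=9) has no partner in t.
- v (vid=9) has no partner in t.
- v (vid=3) has no partner in t.
- v (vid=NULL) has no partner in t.
- v (vid=9) has no partner in t.
- v (vid=8) pairs with 1 row(s) of t.
- v (vid=3) has no partner in t.
- 8 row(s) from t found no v partner → padded with NULL.
After projecting and ordering:
t.vid | v.plate | t.km
1 | NULL | 18
1 | NULL | 165
1 | NULL | 213
4 | NULL | 105
5 | NULL | 173
6 | NULL | 188
6 | NULL | 286
8 | OC | 260
NULL | NULL | 45

(1, NULL, 18); (1, NULL, 165); (1, NULL, 213); (4, NULL, 105); (5, NULL, 173); (6, NULL, 188); (6, NULL, 286); (8, OC, 260); (NULL, NULL, 45)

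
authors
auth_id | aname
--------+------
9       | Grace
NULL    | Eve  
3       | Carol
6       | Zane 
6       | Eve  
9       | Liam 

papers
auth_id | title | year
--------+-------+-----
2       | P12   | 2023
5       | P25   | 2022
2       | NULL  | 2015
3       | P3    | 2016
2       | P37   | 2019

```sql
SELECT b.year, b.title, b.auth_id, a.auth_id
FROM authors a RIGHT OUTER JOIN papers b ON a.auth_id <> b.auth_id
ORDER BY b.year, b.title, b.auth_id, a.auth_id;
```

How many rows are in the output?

RIGHT JOIN keeps every row from `papers`; unmatched rows get NULL for `authors`'s columns.
Matching on a.auth_id <> b.auth_id. A NULL in a compared column never satisfies the condition.
Matched pairs: 24; unmatched b rows kept: 0.
Total: 24 rows.

24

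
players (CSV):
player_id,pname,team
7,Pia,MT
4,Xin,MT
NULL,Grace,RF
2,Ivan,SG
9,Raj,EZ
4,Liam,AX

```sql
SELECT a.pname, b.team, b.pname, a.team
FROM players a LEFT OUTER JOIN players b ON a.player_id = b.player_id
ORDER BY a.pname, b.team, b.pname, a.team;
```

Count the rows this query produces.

LEFT JOIN keeps every row from `players a`; unmatched rows get NULL for `players b`'s columns.
Matching on a.player_id = b.player_id. A NULL in a compared column never satisfies the condition.
Matched pairs: 7; unmatched a rows kept: 1.
Total: 7 matched + 1 padded = 8 rows.

8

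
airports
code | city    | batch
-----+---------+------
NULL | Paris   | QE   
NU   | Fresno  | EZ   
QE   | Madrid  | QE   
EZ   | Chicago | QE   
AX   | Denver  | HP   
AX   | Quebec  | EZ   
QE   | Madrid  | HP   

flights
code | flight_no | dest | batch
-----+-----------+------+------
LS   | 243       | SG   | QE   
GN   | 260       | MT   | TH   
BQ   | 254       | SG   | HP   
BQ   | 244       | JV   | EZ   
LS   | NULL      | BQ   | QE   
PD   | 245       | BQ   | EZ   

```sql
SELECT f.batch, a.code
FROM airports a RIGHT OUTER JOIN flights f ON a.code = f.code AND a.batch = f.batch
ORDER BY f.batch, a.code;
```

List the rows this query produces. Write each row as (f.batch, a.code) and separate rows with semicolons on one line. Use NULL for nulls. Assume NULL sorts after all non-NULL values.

(EZ, NULL); (EZ, NULL); (HP, NULL); (QE, NULL); (QE, NULL); (TH, NULL)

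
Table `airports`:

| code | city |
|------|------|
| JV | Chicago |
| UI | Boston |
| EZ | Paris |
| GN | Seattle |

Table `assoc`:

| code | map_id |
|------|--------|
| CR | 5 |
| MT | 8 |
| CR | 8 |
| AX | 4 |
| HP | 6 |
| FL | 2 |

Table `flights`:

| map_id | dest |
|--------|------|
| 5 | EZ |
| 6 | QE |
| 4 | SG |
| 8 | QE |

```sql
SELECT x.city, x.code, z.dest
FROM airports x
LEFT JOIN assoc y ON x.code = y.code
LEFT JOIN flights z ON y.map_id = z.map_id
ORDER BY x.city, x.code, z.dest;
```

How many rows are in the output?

4

Joins associate left-to-right: airports LEFT JOIN assoc on code gives 4 intermediate row(s).
Then LEFT JOIN `flights z` on map_id: each of those 4 rows is kept; rows whose y.map_id has no match in z get NULL for z's columns.
Result: 4 row(s).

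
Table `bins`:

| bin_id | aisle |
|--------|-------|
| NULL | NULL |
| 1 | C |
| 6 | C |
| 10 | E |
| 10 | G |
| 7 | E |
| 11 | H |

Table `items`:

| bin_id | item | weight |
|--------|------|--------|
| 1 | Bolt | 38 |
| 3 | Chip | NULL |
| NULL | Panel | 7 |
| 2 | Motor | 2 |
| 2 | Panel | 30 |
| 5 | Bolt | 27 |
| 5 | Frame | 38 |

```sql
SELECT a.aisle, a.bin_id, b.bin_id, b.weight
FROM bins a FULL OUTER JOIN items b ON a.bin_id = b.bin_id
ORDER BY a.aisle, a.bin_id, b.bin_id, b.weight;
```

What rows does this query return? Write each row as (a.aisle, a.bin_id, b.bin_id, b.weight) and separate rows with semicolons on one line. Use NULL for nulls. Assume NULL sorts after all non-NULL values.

(C, 1, 1, 38); (C, 6, NULL, NULL); (E, 7, NULL, NULL); (E, 10, NULL, NULL); (G, 10, NULL, NULL); (H, 11, NULL, NULL); (NULL, NULL, 2, 2); (NULL, NULL, 2, 30); (NULL, NULL, 3, NULL); (NULL, NULL, 5, 27); (NULL, NULL, 5, 38); (NULL, NULL, NULL, 7); (NULL, NULL, NULL, NULL)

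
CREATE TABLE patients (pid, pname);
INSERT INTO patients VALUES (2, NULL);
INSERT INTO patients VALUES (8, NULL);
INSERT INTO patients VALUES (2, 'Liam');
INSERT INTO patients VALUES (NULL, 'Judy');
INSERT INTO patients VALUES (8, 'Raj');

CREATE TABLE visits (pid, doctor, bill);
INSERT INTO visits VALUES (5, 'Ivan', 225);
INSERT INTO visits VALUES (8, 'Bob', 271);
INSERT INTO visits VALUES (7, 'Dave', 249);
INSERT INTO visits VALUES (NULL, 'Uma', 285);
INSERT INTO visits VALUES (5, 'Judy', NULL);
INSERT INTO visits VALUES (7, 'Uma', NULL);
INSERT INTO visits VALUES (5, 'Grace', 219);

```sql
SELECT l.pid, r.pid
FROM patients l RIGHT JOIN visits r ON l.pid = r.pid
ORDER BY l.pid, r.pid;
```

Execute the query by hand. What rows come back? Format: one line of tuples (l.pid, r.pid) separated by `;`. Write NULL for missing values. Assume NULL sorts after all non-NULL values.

(8, 8); (8, 8); (NULL, 5); (NULL, 5); (NULL, 5); (NULL, 7); (NULL, 7); (NULL, NULL)

RIGHT JOIN keeps every row from `visits`; unmatched rows get NULL for `patients`'s columns.
Matching on l.pid = r.pid. A NULL in a compared column never satisfies the condition.
- l (pid=2) has no partner in r.
- l (pid=8) pairs with 1 row(s) of r.
- l (pid=2) has no partner in r.
- l (pid=NULL) has no partner in r.
- l (pid=8) pairs with 1 row(s) of r.
- 6 row(s) from r found no l partner → padded with NULL.
After projecting and ordering:
l.pid | r.pid
8 | 8
8 | 8
NULL | 5
NULL | 5
NULL | 5
NULL | 7
NULL | 7
NULL | NULL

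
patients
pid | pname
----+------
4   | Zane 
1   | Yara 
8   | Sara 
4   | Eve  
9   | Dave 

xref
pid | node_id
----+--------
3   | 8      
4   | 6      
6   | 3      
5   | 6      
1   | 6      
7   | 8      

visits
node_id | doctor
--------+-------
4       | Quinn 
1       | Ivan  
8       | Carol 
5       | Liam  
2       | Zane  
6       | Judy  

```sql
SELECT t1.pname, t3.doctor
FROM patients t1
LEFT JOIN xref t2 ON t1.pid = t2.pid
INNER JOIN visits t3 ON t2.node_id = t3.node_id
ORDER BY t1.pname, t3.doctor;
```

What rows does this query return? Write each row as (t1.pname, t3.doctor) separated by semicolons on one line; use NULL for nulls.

Evaluate left to right. First `patients t1 LEFT JOIN xref t2` on pid: 5 row(s).
Then INNER JOIN `visits t3` on node_id: keep only rows whose t2.node_id appears in t3.

(Eve, Judy); (Yara, Judy); (Zane, Judy)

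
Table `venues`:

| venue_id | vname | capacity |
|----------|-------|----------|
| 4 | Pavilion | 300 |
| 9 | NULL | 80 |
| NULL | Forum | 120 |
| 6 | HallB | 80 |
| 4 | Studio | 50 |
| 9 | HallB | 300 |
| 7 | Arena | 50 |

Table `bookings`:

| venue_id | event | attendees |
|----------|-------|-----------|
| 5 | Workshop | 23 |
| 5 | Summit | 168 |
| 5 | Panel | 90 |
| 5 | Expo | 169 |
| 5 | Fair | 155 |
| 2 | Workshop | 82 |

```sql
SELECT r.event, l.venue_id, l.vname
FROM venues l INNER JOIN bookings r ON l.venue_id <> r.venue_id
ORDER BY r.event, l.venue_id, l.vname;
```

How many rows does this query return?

INNER JOIN keeps only pairs where the ON condition holds.
Matching on l.venue_id <> r.venue_id. A NULL in a compared column never satisfies the condition.
- venue_id=4: 6 matching r row(s), so 6 row(s) emitted.
- venue_id=9: 6 matching r row(s), so 6 row(s) emitted.
- venue_id=NULL: no matching r row, dropped.
- venue_id=6: 6 matching r row(s), so 6 row(s) emitted.
- venue_id=4: 6 matching r row(s), so 6 row(s) emitted.
- venue_id=9: 6 matching r row(s), so 6 row(s) emitted.
- venue_id=7: 6 matching r row(s), so 6 row(s) emitted.
Total: 36 rows.

36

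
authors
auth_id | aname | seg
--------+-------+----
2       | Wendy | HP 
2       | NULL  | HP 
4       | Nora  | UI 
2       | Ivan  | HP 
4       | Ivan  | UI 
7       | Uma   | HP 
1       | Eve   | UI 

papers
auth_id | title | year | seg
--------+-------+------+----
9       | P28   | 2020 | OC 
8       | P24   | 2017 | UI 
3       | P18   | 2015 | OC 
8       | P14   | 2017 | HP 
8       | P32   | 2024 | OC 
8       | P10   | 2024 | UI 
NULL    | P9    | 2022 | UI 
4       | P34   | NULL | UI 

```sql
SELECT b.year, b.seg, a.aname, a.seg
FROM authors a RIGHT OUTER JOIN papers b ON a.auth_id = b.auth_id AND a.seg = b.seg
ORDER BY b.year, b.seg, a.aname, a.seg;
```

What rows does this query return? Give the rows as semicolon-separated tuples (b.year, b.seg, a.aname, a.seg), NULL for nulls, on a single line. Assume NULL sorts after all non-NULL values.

RIGHT JOIN keeps every row from `papers`; unmatched rows get NULL for `authors`'s columns.
Matching on a.auth_id = b.auth_id AND a.seg = b.seg. A NULL in a compared column never satisfies the condition.
- a (auth_id=2, seg=HP) has no partner in b.
- a (auth_id=2, seg=HP) has no partner in b.
- a (auth_id=4, seg=UI) pairs with 1 row(s) of b.
- a (auth_id=2, seg=HP) has no partner in b.
- a (auth_id=4, seg=UI) pairs with 1 row(s) of b.
- a (auth_id=7, seg=HP) has no partner in b.
- a (auth_id=1, seg=UI) has no partner in b.
- plus 7 unmatched b row(s), each kept with NULL a columns.
After projecting and ordering:
b.year | b.seg | a.aname | a.seg
2015 | OC | NULL | NULL
2017 | HP | NULL | NULL
2017 | UI | NULL | NULL
2020 | OC | NULL | NULL
2022 | UI | NULL | NULL
2024 | OC | NULL | NULL
2024 | UI | NULL | NULL
NULL | UI | Ivan | UI
NULL | UI | Nora | UI

(2015, OC, NULL, NULL); (2017, HP, NULL, NULL); (2017, UI, NULL, NULL); (2020, OC, NULL, NULL); (2022, UI, NULL, NULL); (2024, OC, NULL, NULL); (2024, UI, NULL, NULL); (NULL, UI, Ivan, UI); (NULL, UI, Nora, UI)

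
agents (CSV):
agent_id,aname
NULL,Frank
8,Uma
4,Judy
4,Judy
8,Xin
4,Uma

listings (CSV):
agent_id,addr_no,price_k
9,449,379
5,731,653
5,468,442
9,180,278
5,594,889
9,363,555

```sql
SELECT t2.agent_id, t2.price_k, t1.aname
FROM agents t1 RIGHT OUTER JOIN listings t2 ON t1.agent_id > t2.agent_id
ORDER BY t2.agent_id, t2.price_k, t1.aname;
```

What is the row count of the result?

9

RIGHT JOIN keeps every row from `listings`; unmatched rows get NULL for `agents`'s columns.
Matching on t1.agent_id > t2.agent_id. A NULL in a compared column never satisfies the condition.
- agent_id=NULL: no matching t2 row.
- agent_id=8: 3 matching t2 row(s), so 3 row(s) emitted.
- agent_id=4: no matching t2 row.
- agent_id=4: no matching t2 row.
- agent_id=8: 3 matching t2 row(s), so 3 row(s) emitted.
- agent_id=4: no matching t2 row.
- 3 row(s) from t2 found no t1 partner → padded with NULL.
Total: 6 matched + 3 padded = 9 rows.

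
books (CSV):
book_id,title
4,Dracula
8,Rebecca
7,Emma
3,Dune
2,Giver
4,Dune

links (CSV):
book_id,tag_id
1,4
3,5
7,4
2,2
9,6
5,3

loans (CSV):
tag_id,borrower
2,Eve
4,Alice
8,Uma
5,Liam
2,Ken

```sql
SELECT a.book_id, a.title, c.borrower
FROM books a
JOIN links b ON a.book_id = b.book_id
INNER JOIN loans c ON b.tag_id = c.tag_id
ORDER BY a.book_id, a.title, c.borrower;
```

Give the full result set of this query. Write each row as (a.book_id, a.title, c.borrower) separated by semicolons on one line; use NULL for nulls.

(2, Giver, Eve); (2, Giver, Ken); (3, Dune, Liam); (7, Emma, Alice)

Step 1 — a INNER JOIN b on book_id → 3 row(s).
Then INNER JOIN `loans c` on tag_id: keep only rows whose b.tag_id appears in c.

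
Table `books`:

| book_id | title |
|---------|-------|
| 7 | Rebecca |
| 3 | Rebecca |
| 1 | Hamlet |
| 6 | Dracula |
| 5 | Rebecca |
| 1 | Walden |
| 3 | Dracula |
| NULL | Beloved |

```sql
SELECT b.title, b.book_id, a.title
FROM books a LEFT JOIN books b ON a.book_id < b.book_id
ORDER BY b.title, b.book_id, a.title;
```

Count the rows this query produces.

21

LEFT JOIN keeps every row from `books a`; unmatched rows get NULL for `books b`'s columns.
Matching on a.book_id < b.book_id. A NULL in a compared column never satisfies the condition.
- book_id=7: no b row matches, row kept with b columns NULL.
- book_id=3: 3 matching b row(s), so 3 row(s) emitted.
- book_id=1: 5 matching b row(s), so 5 row(s) emitted.
- book_id=6: 1 matching b row(s), so 1 row(s) emitted.
- book_id=5: 2 matching b row(s), so 2 row(s) emitted.
- book_id=1: 5 matching b row(s), so 5 row(s) emitted.
- book_id=3: 3 matching b row(s), so 3 row(s) emitted.
- book_id=NULL: no b row matches, row kept with b columns NULL.
Total: 19 matched + 2 padded = 21 rows.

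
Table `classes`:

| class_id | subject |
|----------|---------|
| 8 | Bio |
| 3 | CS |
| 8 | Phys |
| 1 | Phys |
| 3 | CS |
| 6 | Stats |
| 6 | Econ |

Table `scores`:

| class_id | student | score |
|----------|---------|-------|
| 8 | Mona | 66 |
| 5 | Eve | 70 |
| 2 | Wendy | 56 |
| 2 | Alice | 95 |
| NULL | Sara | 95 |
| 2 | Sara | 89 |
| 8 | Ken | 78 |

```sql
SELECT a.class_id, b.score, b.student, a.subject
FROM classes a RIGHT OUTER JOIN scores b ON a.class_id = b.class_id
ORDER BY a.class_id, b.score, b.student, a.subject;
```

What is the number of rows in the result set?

9

RIGHT JOIN keeps every row from `scores`; unmatched rows get NULL for `classes`'s columns.
Matching on a.class_id = b.class_id. A NULL in a compared column never satisfies the condition.
Matched pairs: 4; unmatched b rows kept: 5.
Total: 4 matched + 5 padded = 9 rows.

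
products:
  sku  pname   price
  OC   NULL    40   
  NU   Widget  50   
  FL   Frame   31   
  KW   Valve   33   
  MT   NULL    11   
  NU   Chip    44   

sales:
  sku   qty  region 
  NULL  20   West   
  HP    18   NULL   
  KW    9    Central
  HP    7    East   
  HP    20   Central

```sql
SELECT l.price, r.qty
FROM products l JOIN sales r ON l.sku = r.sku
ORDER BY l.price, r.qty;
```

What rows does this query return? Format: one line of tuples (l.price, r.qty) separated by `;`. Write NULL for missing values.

(33, 9)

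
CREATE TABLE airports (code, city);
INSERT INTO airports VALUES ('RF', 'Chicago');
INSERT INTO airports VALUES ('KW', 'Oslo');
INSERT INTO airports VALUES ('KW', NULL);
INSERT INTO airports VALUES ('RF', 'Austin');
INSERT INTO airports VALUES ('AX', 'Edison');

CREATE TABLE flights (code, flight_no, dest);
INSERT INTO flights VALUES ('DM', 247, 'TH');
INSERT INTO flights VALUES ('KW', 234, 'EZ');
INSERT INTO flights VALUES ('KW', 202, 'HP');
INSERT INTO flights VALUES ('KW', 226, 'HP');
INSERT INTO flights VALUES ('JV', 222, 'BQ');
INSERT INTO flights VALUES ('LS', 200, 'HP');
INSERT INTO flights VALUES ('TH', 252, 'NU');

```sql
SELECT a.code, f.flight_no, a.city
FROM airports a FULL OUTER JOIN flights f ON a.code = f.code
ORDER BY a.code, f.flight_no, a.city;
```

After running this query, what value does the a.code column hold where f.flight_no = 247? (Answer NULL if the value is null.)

FULL OUTER JOIN keeps every row from both sides; unmatched rows get NULL for the other side's columns.
Matching on a.code = f.code.
- a[0] code=RF → no match; kept with NULLs on the f side.
- a[1] code=KW → 3 match(es) in f → 3 row(s).
- a[2] code=KW → 3 match(es) in f → 3 row(s).
- a[3] code=RF → no match; kept with NULLs on the f side.
- a[4] code=AX → no match; kept with NULLs on the f side.
- plus 4 unmatched f row(s), each kept with NULL a columns.

NULL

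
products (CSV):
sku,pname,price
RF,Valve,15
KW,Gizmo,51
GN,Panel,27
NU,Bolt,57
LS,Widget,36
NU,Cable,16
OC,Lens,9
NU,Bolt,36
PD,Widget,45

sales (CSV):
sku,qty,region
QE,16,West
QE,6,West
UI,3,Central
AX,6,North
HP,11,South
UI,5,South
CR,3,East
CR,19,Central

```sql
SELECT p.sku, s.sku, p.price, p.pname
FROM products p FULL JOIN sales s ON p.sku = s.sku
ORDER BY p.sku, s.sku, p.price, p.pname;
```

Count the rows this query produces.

FULL OUTER JOIN keeps every row from both sides; unmatched rows get NULL for the other side's columns.
Matching on p.sku = s.sku.
- sku=RF: no s row matches, row kept with s columns NULL.
- sku=KW: no s row matches, row kept with s columns NULL.
- sku=GN: no s row matches, row kept with s columns NULL.
- sku=NU: no s row matches, row kept with s columns NULL.
- sku=LS: no s row matches, row kept with s columns NULL.
- sku=NU: no s row matches, row kept with s columns NULL.
- sku=OC: no s row matches, row kept with s columns NULL.
- sku=NU: no s row matches, row kept with s columns NULL.
- sku=PD: no s row matches, row kept with s columns NULL.
- plus 8 unmatched s row(s), each kept with NULL p columns.
Total: 0 matched + 17 padded = 17 rows.

17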